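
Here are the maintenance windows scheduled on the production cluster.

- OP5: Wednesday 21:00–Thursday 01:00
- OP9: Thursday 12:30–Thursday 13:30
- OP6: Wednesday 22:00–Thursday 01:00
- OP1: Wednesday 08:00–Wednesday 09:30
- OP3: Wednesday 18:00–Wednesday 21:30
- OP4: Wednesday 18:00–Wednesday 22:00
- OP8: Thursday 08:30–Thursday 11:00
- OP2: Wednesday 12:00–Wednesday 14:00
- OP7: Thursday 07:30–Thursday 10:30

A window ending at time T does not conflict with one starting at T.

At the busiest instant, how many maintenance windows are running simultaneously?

3

Sort all start/end points and keep a running count:
Wednesday 08:00 start OP1 → 1
Wednesday 09:30 end OP1 → 0
Wednesday 12:00 start OP2 → 1
Wednesday 14:00 end OP2 → 0
Wednesday 18:00 start OP3 → 1
Wednesday 18:00 start OP4 → 2
Wednesday 21:00 start OP5 → 3
Wednesday 21:30 end OP3 → 2
Wednesday 22:00 end OP4 → 1
Wednesday 22:00 start OP6 → 2
Thursday 01:00 end OP5 → 1
Thursday 01:00 end OP6 → 0
Thursday 07:30 start OP7 → 1
Thursday 08:30 start OP8 → 2
Thursday 10:30 end OP7 → 1
Thursday 11:00 end OP8 → 0
Thursday 12:30 start OP9 → 1
Thursday 13:30 end OP9 → 0
Peak is 3, at Wednesday 21:00 (OP3, OP4, OP5).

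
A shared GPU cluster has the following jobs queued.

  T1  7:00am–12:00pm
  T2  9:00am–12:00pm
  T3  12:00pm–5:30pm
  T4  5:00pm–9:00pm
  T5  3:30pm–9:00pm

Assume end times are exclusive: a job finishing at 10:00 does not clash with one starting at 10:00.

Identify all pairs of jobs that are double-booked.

Sorted by start: T1, T2, T3, T5, T4.
T2 starts before T1 ends → T1 and T2 overlap.
T3 starts exactly when T1 ends (back-to-back, no overlap) — done with T1.
T3 starts exactly when T2 ends (back-to-back, no overlap) — done with T2.
T5 starts before T3 ends → T3 and T5 overlap.
T4 starts before T3 ends → T3 and T4 overlap.
T4 starts before T5 ends → T5 and T4 overlap.

T1 & T2, T3 & T4, T3 & T5, T4 & T5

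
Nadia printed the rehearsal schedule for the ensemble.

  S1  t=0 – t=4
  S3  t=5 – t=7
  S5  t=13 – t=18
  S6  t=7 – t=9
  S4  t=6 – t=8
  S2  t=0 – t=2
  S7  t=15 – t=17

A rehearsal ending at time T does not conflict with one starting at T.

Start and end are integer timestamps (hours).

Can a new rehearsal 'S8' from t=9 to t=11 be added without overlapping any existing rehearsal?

S1: ends t=4 at or before S8 starts t=9 → clear.
S2: ends t=2 at or before S8 starts t=9 → clear.
S3: ends t=7 at or before S8 starts t=9 → clear.
S4: ends t=8 at or before S8 starts t=9 → clear.
S6: ends t=9 at or before S8 starts t=9 → clear.
S5: starts t=13 at or after S8 ends t=11 → clear.
S7: starts t=15 at or after S8 ends t=11 → clear.

Yes — the slot is free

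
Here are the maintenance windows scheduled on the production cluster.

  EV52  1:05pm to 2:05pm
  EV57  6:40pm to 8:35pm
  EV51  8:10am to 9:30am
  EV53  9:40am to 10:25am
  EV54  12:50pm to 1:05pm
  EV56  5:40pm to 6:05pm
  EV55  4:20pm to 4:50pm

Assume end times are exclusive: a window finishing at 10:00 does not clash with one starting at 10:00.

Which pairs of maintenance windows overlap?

Check each pair: they overlap iff neither finishes before the other starts.
Sorted by start: EV51, EV53, EV54, EV52, EV55, EV56, EV57.
EV53 starts after EV51 ends, so EV51 has no further overlaps.
EV54 starts after EV53 ends, so EV53 has no further overlaps.
EV52 starts exactly when EV54 ends (back-to-back, no overlap), so EV54 has no further overlaps.
EV55 starts after EV52 ends, so EV52 has no further overlaps.
EV56 starts after EV55 ends, so EV55 has no further overlaps.
EV57 starts after EV56 ends.

no conflicts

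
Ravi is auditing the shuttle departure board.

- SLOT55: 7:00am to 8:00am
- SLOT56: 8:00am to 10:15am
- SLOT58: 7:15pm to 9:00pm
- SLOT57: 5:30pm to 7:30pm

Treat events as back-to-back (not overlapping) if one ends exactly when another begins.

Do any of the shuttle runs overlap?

Yes

Sorted by start: SLOT55, SLOT56, SLOT57, SLOT58.
SLOT56 starts exactly when SLOT55 ends (back-to-back, no overlap) — done with SLOT55.
SLOT57 starts after SLOT56 ends — done with SLOT56.
SLOT58 starts before SLOT57 ends → SLOT57 and SLOT58 overlap.
That's a conflict, so the schedule is not conflict-free.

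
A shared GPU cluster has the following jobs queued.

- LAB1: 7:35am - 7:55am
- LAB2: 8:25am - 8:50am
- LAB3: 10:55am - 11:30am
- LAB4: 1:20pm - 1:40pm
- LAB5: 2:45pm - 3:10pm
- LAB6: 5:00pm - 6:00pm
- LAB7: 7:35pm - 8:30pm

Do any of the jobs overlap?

No

Sorted by start: LAB1, LAB2, LAB3, LAB4, LAB5, LAB6, LAB7.
LAB2 starts after LAB1 ends, so nothing later overlaps LAB1 either.
LAB3 starts after LAB2 ends, so nothing later overlaps LAB2 either.
LAB4 starts after LAB3 ends, so nothing later overlaps LAB3 either.
LAB5 starts after LAB4 ends, so nothing later overlaps LAB4 either.
LAB6 starts after LAB5 ends, so nothing later overlaps LAB5 either.
LAB7 starts after LAB6 ends.
Every pair is clear; the schedule has no overlaps.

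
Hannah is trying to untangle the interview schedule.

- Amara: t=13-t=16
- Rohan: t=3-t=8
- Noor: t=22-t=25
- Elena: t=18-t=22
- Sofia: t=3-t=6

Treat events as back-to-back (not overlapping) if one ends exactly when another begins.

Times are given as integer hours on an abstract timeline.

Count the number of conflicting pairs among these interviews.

Sorted by start: Sofia, Rohan, Amara, Elena, Noor.
Rohan starts before Sofia ends → Sofia and Rohan overlap.
Amara starts after Sofia ends — done with Sofia.
Amara starts after Rohan ends — done with Rohan.
Elena starts after Amara ends — done with Amara.
Noor starts exactly when Elena ends (back-to-back, no overlap).
Overlapping pairs: Rohan & Sofia — 1 in total.

1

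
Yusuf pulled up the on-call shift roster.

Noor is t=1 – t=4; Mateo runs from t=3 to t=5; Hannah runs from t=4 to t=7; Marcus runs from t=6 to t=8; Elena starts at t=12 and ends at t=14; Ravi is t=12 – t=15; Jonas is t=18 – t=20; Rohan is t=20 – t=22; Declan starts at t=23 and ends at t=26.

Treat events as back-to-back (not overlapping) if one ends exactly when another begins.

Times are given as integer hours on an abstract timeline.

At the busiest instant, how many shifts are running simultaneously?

2

Sort all start/end points and keep a running count:
t=1 start Noor → 1
t=3 start Mateo → 2
t=4 end Noor → 1
t=4 start Hannah → 2
t=5 end Mateo → 1
t=6 start Marcus → 2
t=7 end Hannah → 1
t=8 end Marcus → 0
t=12 start Elena → 1
t=12 start Ravi → 2
t=14 end Elena → 1
t=15 end Ravi → 0
t=18 start Jonas → 1
t=20 end Jonas → 0
t=20 start Rohan → 1
t=22 end Rohan → 0
t=23 start Declan → 1
t=26 end Declan → 0
Peak is 2, at t=3 (Mateo, Noor).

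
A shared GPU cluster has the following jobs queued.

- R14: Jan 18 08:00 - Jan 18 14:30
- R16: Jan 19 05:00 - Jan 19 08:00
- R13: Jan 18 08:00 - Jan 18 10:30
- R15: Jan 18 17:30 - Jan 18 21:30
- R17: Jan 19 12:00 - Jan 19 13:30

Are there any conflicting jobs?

Yes

Sorted by start: R13, R14, R15, R16, R17.
R14 starts before R13 ends → R13 and R14 overlap.
That's a conflict, so the schedule is not conflict-free.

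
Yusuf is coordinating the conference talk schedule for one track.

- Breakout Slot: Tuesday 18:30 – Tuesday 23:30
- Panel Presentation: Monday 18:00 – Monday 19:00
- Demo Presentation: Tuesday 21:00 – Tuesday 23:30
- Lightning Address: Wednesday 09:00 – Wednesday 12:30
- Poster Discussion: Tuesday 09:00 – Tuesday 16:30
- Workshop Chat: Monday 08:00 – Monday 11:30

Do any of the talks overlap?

Yes

Two intervals overlap when each starts before the other ends.
Sorted by start: Workshop Chat, Panel Presentation, Poster Discussion, Breakout Slot, Demo Presentation, Lightning Address.
Panel Presentation starts after Workshop Chat ends — done with Workshop Chat.
Poster Discussion starts after Panel Presentation ends — done with Panel Presentation.
Breakout Slot starts after Poster Discussion ends — done with Poster Discussion.
Demo Presentation starts before Breakout Slot ends → Breakout Slot and Demo Presentation overlap.
That's a conflict, so the schedule is not conflict-free.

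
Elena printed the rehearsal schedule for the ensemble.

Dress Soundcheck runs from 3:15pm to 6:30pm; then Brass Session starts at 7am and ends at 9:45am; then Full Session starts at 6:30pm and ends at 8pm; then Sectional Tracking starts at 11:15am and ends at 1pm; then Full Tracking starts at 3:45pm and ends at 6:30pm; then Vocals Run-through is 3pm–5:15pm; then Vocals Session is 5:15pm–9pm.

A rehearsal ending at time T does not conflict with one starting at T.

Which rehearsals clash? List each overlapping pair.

Sorted by start: Brass Session, Sectional Tracking, Vocals Run-through, Dress Soundcheck, Full Tracking, Vocals Session, Full Session.
Sectional Tracking starts after Brass Session ends; Brass Session is clear from here.
Vocals Run-through starts after Sectional Tracking ends; Sectional Tracking is clear from here.
Dress Soundcheck starts before Vocals Run-through ends → Vocals Run-through and Dress Soundcheck overlap.
Full Tracking starts before Vocals Run-through ends → Vocals Run-through and Full Tracking overlap.
Vocals Session starts exactly when Vocals Run-through ends (back-to-back, no overlap); Vocals Run-through is clear from here.
Full Tracking starts before Dress Soundcheck ends → Dress Soundcheck and Full Tracking overlap.
Vocals Session starts before Dress Soundcheck ends → Dress Soundcheck and Vocals Session overlap.
Full Session starts exactly when Dress Soundcheck ends (back-to-back, no overlap).
Vocals Session starts before Full Tracking ends → Full Tracking and Vocals Session overlap.
Full Session starts exactly when Full Tracking ends (back-to-back, no overlap).
Full Session starts before Vocals Session ends → Vocals Session and Full Session overlap.

Dress Soundcheck & Full Tracking, Dress Soundcheck & Vocals Run-through, Dress Soundcheck & Vocals Session, Full Session & Vocals Session, Full Tracking & Vocals Run-through, Full Tracking & Vocals Session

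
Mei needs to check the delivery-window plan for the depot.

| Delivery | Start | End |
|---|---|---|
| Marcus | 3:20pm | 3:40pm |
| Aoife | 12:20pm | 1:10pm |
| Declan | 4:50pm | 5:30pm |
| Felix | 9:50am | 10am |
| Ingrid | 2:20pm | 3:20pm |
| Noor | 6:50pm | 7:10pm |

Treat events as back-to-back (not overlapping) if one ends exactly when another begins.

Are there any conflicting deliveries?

Two intervals overlap when each starts before the other ends.
Sorted by start: Felix, Aoife, Ingrid, Marcus, Declan, Noor.
Aoife starts after Felix ends — done with Felix.
Ingrid starts after Aoife ends — done with Aoife.
Marcus starts exactly when Ingrid ends (back-to-back, no overlap) — done with Ingrid.
Declan starts after Marcus ends — done with Marcus.
Noor starts after Declan ends.
Every pair is clear; the schedule has no overlaps.

No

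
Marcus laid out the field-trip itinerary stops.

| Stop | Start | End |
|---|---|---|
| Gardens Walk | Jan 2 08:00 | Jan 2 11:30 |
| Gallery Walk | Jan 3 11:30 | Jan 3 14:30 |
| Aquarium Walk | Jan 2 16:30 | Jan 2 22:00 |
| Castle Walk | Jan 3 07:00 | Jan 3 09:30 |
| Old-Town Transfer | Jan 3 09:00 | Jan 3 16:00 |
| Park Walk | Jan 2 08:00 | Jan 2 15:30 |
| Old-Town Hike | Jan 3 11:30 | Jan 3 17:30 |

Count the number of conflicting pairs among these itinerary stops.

5

Sorted by start: Gardens Walk, Park Walk, Aquarium Walk, Castle Walk, Old-Town Transfer, Gallery Walk, Old-Town Hike.
Park Walk starts before Gardens Walk ends → Gardens Walk and Park Walk overlap.
Aquarium Walk starts after Gardens Walk ends; Gardens Walk is clear from here.
Aquarium Walk starts after Park Walk ends; Park Walk is clear from here.
Castle Walk starts after Aquarium Walk ends; Aquarium Walk is clear from here.
Old-Town Transfer starts before Castle Walk ends → Castle Walk and Old-Town Transfer overlap.
Gallery Walk starts after Castle Walk ends; Castle Walk is clear from here.
Gallery Walk starts before Old-Town Transfer ends → Old-Town Transfer and Gallery Walk overlap.
Old-Town Hike starts before Old-Town Transfer ends → Old-Town Transfer and Old-Town Hike overlap.
Old-Town Hike starts before Gallery Walk ends → Gallery Walk and Old-Town Hike overlap.
Overlapping pairs: Castle Walk & Old-Town Transfer, Gallery Walk & Old-Town Hike, Gallery Walk & Old-Town Transfer, Gardens Walk & Park Walk, Old-Town Hike & Old-Town Transfer — 5 in total.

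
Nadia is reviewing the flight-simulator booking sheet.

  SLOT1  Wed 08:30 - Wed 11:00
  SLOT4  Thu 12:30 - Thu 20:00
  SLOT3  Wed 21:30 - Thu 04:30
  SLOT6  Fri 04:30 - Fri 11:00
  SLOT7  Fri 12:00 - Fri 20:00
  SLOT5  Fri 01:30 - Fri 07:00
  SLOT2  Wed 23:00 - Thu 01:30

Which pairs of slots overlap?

Check each pair: they overlap iff neither finishes before the other starts.
Sorted by start: SLOT1, SLOT3, SLOT2, SLOT4, SLOT5, SLOT6, SLOT7.
SLOT3 starts after SLOT1 ends, so SLOT1 has no further overlaps.
SLOT2 starts before SLOT3 ends → SLOT3 and SLOT2 overlap.
SLOT4 starts after SLOT3 ends, so SLOT3 has no further overlaps.
SLOT4 starts after SLOT2 ends, so SLOT2 has no further overlaps.
SLOT5 starts after SLOT4 ends, so SLOT4 has no further overlaps.
SLOT6 starts before SLOT5 ends → SLOT5 and SLOT6 overlap.
SLOT7 starts after SLOT5 ends.
SLOT7 starts after SLOT6 ends.

SLOT2 & SLOT3, SLOT5 & SLOT6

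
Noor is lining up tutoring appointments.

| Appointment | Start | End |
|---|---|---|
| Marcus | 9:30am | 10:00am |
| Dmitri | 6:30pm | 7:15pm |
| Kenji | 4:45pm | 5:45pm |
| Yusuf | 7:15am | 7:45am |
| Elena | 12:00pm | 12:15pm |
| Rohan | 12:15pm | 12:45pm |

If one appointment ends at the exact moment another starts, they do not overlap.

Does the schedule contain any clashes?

No

Sorted by start: Yusuf, Marcus, Elena, Rohan, Kenji, Dmitri.
Marcus starts after Yusuf ends — done with Yusuf.
Elena starts after Marcus ends — done with Marcus.
Rohan starts exactly when Elena ends (back-to-back, no overlap) — done with Elena.
Kenji starts after Rohan ends — done with Rohan.
Dmitri starts after Kenji ends.
Every pair is clear; the schedule has no overlaps.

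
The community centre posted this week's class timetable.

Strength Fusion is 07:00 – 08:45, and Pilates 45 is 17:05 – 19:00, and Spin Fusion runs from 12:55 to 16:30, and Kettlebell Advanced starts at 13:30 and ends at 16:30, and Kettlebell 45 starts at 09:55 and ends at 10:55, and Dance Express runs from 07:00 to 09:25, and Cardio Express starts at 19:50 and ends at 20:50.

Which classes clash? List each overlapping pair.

Check each pair: they overlap iff neither finishes before the other starts.
Sorted by start: Dance Express, Strength Fusion, Kettlebell 45, Spin Fusion, Kettlebell Advanced, Pilates 45, Cardio Express.
Strength Fusion starts before Dance Express ends → Dance Express and Strength Fusion overlap.
Kettlebell 45 starts after Dance Express ends — done with Dance Express.
Kettlebell 45 starts after Strength Fusion ends — done with Strength Fusion.
Spin Fusion starts after Kettlebell 45 ends — done with Kettlebell 45.
Kettlebell Advanced starts before Spin Fusion ends → Spin Fusion and Kettlebell Advanced overlap.
Pilates 45 starts after Spin Fusion ends — done with Spin Fusion.
Pilates 45 starts after Kettlebell Advanced ends — done with Kettlebell Advanced.
Cardio Express starts after Pilates 45 ends.

Dance Express & Strength Fusion, Kettlebell Advanced & Spin Fusion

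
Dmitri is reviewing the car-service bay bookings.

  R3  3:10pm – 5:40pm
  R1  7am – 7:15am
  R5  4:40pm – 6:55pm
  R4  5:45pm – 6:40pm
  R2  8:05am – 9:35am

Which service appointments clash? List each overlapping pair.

Check each pair: they overlap iff neither finishes before the other starts.
Sorted by start: R1, R2, R3, R5, R4.
R2 starts after R1 ends, so nothing later overlaps R1 either.
R3 starts after R2 ends, so nothing later overlaps R2 either.
R5 starts before R3 ends → R3 and R5 overlap.
R4 starts after R3 ends.
R4 starts before R5 ends → R5 and R4 overlap.

R3 & R5, R4 & R5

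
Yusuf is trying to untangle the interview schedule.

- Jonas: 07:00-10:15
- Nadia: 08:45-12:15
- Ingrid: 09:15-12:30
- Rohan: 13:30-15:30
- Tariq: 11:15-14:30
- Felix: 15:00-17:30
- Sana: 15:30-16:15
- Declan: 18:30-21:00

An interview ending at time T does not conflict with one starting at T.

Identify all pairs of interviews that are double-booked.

Check each pair: they overlap iff neither finishes before the other starts.
Sorted by start: Jonas, Nadia, Ingrid, Tariq, Rohan, Felix, Sana, Declan.
Nadia starts before Jonas ends → Jonas and Nadia overlap.
Ingrid starts before Jonas ends → Jonas and Ingrid overlap.
Tariq starts after Jonas ends; Jonas is clear from here.
Ingrid starts before Nadia ends → Nadia and Ingrid overlap.
Tariq starts before Nadia ends → Nadia and Tariq overlap.
Rohan starts after Nadia ends; Nadia is clear from here.
Tariq starts before Ingrid ends → Ingrid and Tariq overlap.
Rohan starts after Ingrid ends; Ingrid is clear from here.
Rohan starts before Tariq ends → Tariq and Rohan overlap.
Felix starts after Tariq ends; Tariq is clear from here.
Felix starts before Rohan ends → Rohan and Felix overlap.
Sana starts exactly when Rohan ends (back-to-back, no overlap); Rohan is clear from here.
Sana starts before Felix ends → Felix and Sana overlap.
Declan starts after Felix ends.
Declan starts after Sana ends.

Felix & Rohan, Felix & Sana, Ingrid & Jonas, Ingrid & Nadia, Ingrid & Tariq, Jonas & Nadia, Nadia & Tariq, Rohan & Tariq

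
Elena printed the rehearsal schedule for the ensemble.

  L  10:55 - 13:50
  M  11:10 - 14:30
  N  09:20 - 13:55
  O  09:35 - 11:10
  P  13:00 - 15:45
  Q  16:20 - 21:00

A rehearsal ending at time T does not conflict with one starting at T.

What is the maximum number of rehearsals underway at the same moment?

4

Sort all start/end points and keep a running count:
09:20 start N → 1
09:35 start O → 2
10:55 start L → 3
11:10 end O → 2
11:10 start M → 3
13:00 start P → 4
13:50 end L → 3
13:55 end N → 2
14:30 end M → 1
15:45 end P → 0
16:20 start Q → 1
21:00 end Q → 0
Peak is 4, at 13:00 (L, M, N, P).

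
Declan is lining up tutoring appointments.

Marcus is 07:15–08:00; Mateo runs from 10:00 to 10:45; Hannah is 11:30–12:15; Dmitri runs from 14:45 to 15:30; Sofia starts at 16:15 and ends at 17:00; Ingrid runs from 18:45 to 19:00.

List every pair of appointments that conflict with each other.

no conflicts

Sorted by start: Marcus, Mateo, Hannah, Dmitri, Sofia, Ingrid.
Mateo starts after Marcus ends, so nothing later overlaps Marcus either.
Hannah starts after Mateo ends, so nothing later overlaps Mateo either.
Dmitri starts after Hannah ends, so nothing later overlaps Hannah either.
Sofia starts after Dmitri ends, so nothing later overlaps Dmitri either.
Ingrid starts after Sofia ends.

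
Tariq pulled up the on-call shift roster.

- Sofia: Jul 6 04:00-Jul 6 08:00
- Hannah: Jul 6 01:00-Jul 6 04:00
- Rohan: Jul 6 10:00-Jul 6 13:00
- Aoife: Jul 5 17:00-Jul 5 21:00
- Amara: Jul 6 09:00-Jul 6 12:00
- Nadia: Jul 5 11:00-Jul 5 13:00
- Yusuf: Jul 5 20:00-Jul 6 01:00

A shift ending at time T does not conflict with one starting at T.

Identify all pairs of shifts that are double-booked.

Sorted by start: Nadia, Aoife, Yusuf, Hannah, Sofia, Amara, Rohan.
Aoife starts after Nadia ends; Nadia is clear from here.
Yusuf starts before Aoife ends → Aoife and Yusuf overlap.
Hannah starts after Aoife ends; Aoife is clear from here.
Hannah starts exactly when Yusuf ends (back-to-back, no overlap); Yusuf is clear from here.
Sofia starts exactly when Hannah ends (back-to-back, no overlap); Hannah is clear from here.
Amara starts after Sofia ends; Sofia is clear from here.
Rohan starts before Amara ends → Amara and Rohan overlap.

Amara & Rohan, Aoife & Yusuf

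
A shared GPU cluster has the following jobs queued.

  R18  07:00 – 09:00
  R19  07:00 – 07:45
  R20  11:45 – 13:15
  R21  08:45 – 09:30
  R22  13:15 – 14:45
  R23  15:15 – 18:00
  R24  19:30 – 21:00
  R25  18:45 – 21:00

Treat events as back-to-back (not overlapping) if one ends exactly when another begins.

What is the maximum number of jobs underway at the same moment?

2

Sort all start/end points and keep a running count:
07:00 start R18 → 1
07:00 start R19 → 2
07:45 end R19 → 1
08:45 start R21 → 2
09:00 end R18 → 1
09:30 end R21 → 0
11:45 start R20 → 1
13:15 end R20 → 0
13:15 start R22 → 1
14:45 end R22 → 0
15:15 start R23 → 1
18:00 end R23 → 0
18:45 start R25 → 1
19:30 start R24 → 2
21:00 end R24 → 1
21:00 end R25 → 0
Peak is 2, at 07:00 (R18, R19).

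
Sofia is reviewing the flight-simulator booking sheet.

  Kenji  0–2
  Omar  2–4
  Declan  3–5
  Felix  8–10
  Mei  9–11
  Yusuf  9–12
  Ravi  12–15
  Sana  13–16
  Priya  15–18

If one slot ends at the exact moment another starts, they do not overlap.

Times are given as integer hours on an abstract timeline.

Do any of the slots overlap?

Yes

Sorted by start: Kenji, Omar, Declan, Felix, Mei, Yusuf, Ravi, Sana, Priya.
Omar starts exactly when Kenji ends (back-to-back, no overlap) — done with Kenji.
Declan starts before Omar ends → Omar and Declan overlap.
That's a conflict, so the schedule is not conflict-free.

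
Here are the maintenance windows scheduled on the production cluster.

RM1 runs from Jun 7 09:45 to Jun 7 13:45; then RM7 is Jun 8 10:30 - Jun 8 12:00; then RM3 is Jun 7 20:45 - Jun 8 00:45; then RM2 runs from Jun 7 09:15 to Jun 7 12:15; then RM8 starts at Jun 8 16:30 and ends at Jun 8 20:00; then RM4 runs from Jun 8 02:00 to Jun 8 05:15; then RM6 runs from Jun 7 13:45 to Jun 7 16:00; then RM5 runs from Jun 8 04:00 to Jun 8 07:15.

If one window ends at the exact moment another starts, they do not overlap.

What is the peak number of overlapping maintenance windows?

Sort all start/end points and keep a running count:
Jun 7 09:15 start RM2 → 1
Jun 7 09:45 start RM1 → 2
Jun 7 12:15 end RM2 → 1
Jun 7 13:45 end RM1 → 0
Jun 7 13:45 start RM6 → 1
Jun 7 16:00 end RM6 → 0
Jun 7 20:45 start RM3 → 1
Jun 8 00:45 end RM3 → 0
Jun 8 02:00 start RM4 → 1
Jun 8 04:00 start RM5 → 2
Jun 8 05:15 end RM4 → 1
Jun 8 07:15 end RM5 → 0
Jun 8 10:30 start RM7 → 1
Jun 8 12:00 end RM7 → 0
Jun 8 16:30 start RM8 → 1
Jun 8 20:00 end RM8 → 0
Peak is 2, at Jun 7 09:45 (RM1, RM2).

2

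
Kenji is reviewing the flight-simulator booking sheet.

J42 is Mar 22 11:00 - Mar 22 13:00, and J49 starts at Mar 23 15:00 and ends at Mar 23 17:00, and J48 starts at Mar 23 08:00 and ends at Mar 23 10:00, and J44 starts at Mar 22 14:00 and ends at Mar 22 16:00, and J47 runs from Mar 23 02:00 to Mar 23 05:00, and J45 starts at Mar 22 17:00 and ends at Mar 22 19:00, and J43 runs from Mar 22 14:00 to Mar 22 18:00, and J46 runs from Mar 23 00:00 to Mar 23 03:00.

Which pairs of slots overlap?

Sorted by start: J42, J43, J44, J45, J46, J47, J48, J49.
J43 starts after J42 ends, so J42 has no further overlaps.
J44 starts before J43 ends → J43 and J44 overlap.
J45 starts before J43 ends → J43 and J45 overlap.
J46 starts after J43 ends, so J43 has no further overlaps.
J45 starts after J44 ends, so J44 has no further overlaps.
J46 starts after J45 ends, so J45 has no further overlaps.
J47 starts before J46 ends → J46 and J47 overlap.
J48 starts after J46 ends, so J46 has no further overlaps.
J48 starts after J47 ends, so J47 has no further overlaps.
J49 starts after J48 ends.

J43 & J44, J43 & J45, J46 & J47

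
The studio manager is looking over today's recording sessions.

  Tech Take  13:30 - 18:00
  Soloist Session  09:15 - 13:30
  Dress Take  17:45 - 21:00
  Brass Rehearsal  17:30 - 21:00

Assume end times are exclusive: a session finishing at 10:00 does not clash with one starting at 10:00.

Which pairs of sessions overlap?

Brass Rehearsal & Dress Take, Brass Rehearsal & Tech Take, Dress Take & Tech Take

Sorted by start: Soloist Session, Tech Take, Brass Rehearsal, Dress Take.
Tech Take starts exactly when Soloist Session ends (back-to-back, no overlap), so nothing later overlaps Soloist Session either.
Brass Rehearsal starts before Tech Take ends → Tech Take and Brass Rehearsal overlap.
Dress Take starts before Tech Take ends → Tech Take and Dress Take overlap.
Dress Take starts before Brass Rehearsal ends → Brass Rehearsal and Dress Take overlap.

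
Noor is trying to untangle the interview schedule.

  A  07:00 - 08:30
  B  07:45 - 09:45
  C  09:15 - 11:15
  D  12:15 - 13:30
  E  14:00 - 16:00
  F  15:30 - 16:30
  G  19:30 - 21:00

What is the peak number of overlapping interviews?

2

Sweep the timeline, counting +1 at each start and −1 at each end (ends before starts at a tie):
07:00 start A → 1
07:45 start B → 2
08:30 end A → 1
09:15 start C → 2
09:45 end B → 1
11:15 end C → 0
12:15 start D → 1
13:30 end D → 0
14:00 start E → 1
15:30 start F → 2
16:00 end E → 1
16:30 end F → 0
19:30 start G → 1
21:00 end G → 0
Peak is 2, at 07:45 (A, B).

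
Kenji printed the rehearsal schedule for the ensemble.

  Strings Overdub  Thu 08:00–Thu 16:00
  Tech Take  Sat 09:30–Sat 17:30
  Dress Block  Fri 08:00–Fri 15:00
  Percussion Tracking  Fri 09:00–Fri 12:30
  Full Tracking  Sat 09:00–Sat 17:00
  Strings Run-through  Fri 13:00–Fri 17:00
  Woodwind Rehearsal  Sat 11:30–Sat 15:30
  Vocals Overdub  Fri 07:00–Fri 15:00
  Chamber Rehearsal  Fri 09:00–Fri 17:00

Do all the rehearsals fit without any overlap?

No

Sorted by start: Strings Overdub, Vocals Overdub, Dress Block, Percussion Tracking, Chamber Rehearsal, Strings Run-through, Full Tracking, Tech Take, Woodwind Rehearsal.
Vocals Overdub starts after Strings Overdub ends; Strings Overdub is clear from here.
Dress Block starts before Vocals Overdub ends → Vocals Overdub and Dress Block overlap.
That's a conflict, so the schedule is not conflict-free.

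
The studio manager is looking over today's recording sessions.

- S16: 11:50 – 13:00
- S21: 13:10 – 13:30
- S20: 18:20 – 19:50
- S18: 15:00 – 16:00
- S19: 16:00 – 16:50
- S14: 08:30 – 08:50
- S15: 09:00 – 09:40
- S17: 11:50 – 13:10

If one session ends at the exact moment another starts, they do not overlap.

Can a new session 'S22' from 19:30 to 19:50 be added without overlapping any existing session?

No — it overlaps S20

S14: ends 08:50 at or before S22 starts 19:30 → clear.
S15: ends 09:40 at or before S22 starts 19:30 → clear.
S16: ends 13:00 at or before S22 starts 19:30 → clear.
S17: ends 13:10 at or before S22 starts 19:30 → clear.
S21: ends 13:30 at or before S22 starts 19:30 → clear.
S18: ends 16:00 at or before S22 starts 19:30 → clear.
S19: ends 16:50 at or before S22 starts 19:30 → clear.
S20: starts 18:20 before S22 ends 19:50, and ends 19:50 after S22 starts 19:30 → overlap.
S22 overlaps S20.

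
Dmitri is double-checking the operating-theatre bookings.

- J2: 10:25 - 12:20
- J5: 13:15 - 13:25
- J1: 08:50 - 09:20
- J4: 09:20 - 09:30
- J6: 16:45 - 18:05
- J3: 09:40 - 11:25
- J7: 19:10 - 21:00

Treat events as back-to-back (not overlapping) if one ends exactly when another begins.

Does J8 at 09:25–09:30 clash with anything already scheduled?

J1: ends 09:20 at or before J8 starts 09:25 → clear.
J4: starts 09:20 before J8 ends 09:30, and ends 09:30 after J8 starts 09:25 → overlap.
J3: starts 09:40 at or after J8 ends 09:30 → clear.
J2: starts 10:25 at or after J8 ends 09:30 → clear.
J5: starts 13:15 at or after J8 ends 09:30 → clear.
J6: starts 16:45 at or after J8 ends 09:30 → clear.
J7: starts 19:10 at or after J8 ends 09:30 → clear.
J8 overlaps J4.

Yes — it overlaps J4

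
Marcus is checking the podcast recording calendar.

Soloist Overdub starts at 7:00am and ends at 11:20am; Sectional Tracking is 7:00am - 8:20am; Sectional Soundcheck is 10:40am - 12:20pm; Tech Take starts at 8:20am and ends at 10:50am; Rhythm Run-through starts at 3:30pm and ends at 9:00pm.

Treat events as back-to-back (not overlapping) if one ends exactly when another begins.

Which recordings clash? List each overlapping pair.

Sorted by start: Soloist Overdub, Sectional Tracking, Tech Take, Sectional Soundcheck, Rhythm Run-through.
Sectional Tracking starts before Soloist Overdub ends → Soloist Overdub and Sectional Tracking overlap.
Tech Take starts before Soloist Overdub ends → Soloist Overdub and Tech Take overlap.
Sectional Soundcheck starts before Soloist Overdub ends → Soloist Overdub and Sectional Soundcheck overlap.
Rhythm Run-through starts after Soloist Overdub ends.
Tech Take starts exactly when Sectional Tracking ends (back-to-back, no overlap), so nothing later overlaps Sectional Tracking either.
Sectional Soundcheck starts before Tech Take ends → Tech Take and Sectional Soundcheck overlap.
Rhythm Run-through starts after Tech Take ends.
Rhythm Run-through starts after Sectional Soundcheck ends.

Sectional Soundcheck & Soloist Overdub, Sectional Soundcheck & Tech Take, Sectional Tracking & Soloist Overdub, Soloist Overdub & Tech Take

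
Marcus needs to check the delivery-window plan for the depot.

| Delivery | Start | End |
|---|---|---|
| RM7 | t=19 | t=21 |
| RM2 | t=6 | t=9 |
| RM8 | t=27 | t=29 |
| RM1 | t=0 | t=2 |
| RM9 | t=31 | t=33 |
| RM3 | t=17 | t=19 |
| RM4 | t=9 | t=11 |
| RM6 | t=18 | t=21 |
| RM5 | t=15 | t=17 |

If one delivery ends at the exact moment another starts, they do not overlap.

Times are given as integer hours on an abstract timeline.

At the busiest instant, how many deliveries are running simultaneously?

Sort all start/end points and keep a running count:
t=0 start RM1 → 1
t=2 end RM1 → 0
t=6 start RM2 → 1
t=9 end RM2 → 0
t=9 start RM4 → 1
t=11 end RM4 → 0
t=15 start RM5 → 1
t=17 end RM5 → 0
t=17 start RM3 → 1
t=18 start RM6 → 2
t=19 end RM3 → 1
t=19 start RM7 → 2
t=21 end RM6 → 1
t=21 end RM7 → 0
t=27 start RM8 → 1
t=29 end RM8 → 0
t=31 start RM9 → 1
t=33 end RM9 → 0
Peak is 2, at t=18 (RM3, RM6).

2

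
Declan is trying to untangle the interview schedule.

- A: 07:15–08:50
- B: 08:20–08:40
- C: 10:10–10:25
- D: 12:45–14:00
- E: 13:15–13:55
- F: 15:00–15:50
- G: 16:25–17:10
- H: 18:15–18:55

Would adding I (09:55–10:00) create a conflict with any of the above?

A: ends 08:50 at or before I starts 09:55 → clear.
B: ends 08:40 at or before I starts 09:55 → clear.
C: starts 10:10 at or after I ends 10:00 → clear.
D: starts 12:45 at or after I ends 10:00 → clear.
E: starts 13:15 at or after I ends 10:00 → clear.
F: starts 15:00 at or after I ends 10:00 → clear.
G: starts 16:25 at or after I ends 10:00 → clear.
H: starts 18:15 at or after I ends 10:00 → clear.

No — it doesn't clash with anything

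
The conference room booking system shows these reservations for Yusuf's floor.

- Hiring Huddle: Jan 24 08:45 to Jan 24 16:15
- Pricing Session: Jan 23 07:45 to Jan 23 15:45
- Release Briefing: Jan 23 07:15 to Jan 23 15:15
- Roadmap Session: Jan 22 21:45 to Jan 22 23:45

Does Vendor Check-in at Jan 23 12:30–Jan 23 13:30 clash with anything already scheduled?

Yes — it overlaps Pricing Session, Release Briefing

Roadmap Session: ends Jan 22 23:45 at or before Vendor Check-in starts Jan 23 12:30 → clear.
Release Briefing: starts Jan 23 07:15 before Vendor Check-in ends Jan 23 13:30, and ends Jan 23 15:15 after Vendor Check-in starts Jan 23 12:30 → overlap.
Pricing Session: starts Jan 23 07:45 before Vendor Check-in ends Jan 23 13:30, and ends Jan 23 15:45 after Vendor Check-in starts Jan 23 12:30 → overlap.
Hiring Huddle: starts Jan 24 08:45 at or after Vendor Check-in ends Jan 23 13:30 → clear.
Vendor Check-in overlaps Pricing Session, Release Briefing.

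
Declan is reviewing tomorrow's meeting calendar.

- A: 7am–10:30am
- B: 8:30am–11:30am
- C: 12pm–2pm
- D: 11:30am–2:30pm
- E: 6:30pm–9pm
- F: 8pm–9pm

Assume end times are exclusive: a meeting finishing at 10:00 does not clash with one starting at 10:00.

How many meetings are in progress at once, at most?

2

Walk through starts and ends in time order (an end at T is processed before a start at T):
7am start A → 1
8:30am start B → 2
10:30am end A → 1
11:30am end B → 0
11:30am start D → 1
12pm start C → 2
2pm end C → 1
2:30pm end D → 0
6:30pm start E → 1
8pm start F → 2
9pm end E → 1
9pm end F → 0
Peak is 2, at 8:30am (A, B).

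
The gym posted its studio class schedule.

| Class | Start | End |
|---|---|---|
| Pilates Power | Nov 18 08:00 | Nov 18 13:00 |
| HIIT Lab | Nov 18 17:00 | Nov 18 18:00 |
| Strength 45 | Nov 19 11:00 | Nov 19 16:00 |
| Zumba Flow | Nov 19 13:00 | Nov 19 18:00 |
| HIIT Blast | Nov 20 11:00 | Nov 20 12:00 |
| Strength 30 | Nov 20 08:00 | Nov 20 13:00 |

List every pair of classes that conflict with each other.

HIIT Blast & Strength 30, Strength 45 & Zumba Flow

Check each pair: they overlap iff neither finishes before the other starts.
Sorted by start: Pilates Power, HIIT Lab, Strength 45, Zumba Flow, Strength 30, HIIT Blast.
HIIT Lab starts after Pilates Power ends, so Pilates Power has no further overlaps.
Strength 45 starts after HIIT Lab ends, so HIIT Lab has no further overlaps.
Zumba Flow starts before Strength 45 ends → Strength 45 and Zumba Flow overlap.
Strength 30 starts after Strength 45 ends, so Strength 45 has no further overlaps.
Strength 30 starts after Zumba Flow ends, so Zumba Flow has no further overlaps.
HIIT Blast starts before Strength 30 ends → Strength 30 and HIIT Blast overlap.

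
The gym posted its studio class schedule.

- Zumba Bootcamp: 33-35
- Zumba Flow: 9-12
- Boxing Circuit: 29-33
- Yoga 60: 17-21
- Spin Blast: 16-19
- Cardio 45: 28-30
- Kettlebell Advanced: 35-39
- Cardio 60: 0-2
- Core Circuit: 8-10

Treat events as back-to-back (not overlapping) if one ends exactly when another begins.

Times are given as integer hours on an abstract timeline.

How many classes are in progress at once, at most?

Walk through starts and ends in time order (an end at T is processed before a start at T):
0 start Cardio 60 → 1
2 end Cardio 60 → 0
8 start Core Circuit → 1
9 start Zumba Flow → 2
10 end Core Circuit → 1
12 end Zumba Flow → 0
16 start Spin Blast → 1
17 start Yoga 60 → 2
19 end Spin Blast → 1
21 end Yoga 60 → 0
28 start Cardio 45 → 1
29 start Boxing Circuit → 2
30 end Cardio 45 → 1
33 end Boxing Circuit → 0
33 start Zumba Bootcamp → 1
35 end Zumba Bootcamp → 0
35 start Kettlebell Advanced → 1
39 end Kettlebell Advanced → 0
Peak is 2, at 9 (Core Circuit, Zumba Flow).

2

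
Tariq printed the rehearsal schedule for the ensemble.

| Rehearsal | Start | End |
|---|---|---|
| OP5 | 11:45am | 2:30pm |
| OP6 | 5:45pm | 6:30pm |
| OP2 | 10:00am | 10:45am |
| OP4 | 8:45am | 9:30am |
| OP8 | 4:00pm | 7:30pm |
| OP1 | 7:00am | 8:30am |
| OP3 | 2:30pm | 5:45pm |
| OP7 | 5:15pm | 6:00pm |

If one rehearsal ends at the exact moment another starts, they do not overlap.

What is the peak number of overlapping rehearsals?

3

Sweep the timeline, counting +1 at each start and −1 at each end (ends before starts at a tie):
7:00am start OP1 → 1
8:30am end OP1 → 0
8:45am start OP4 → 1
9:30am end OP4 → 0
10:00am start OP2 → 1
10:45am end OP2 → 0
11:45am start OP5 → 1
2:30pm end OP5 → 0
2:30pm start OP3 → 1
4:00pm start OP8 → 2
5:15pm start OP7 → 3
5:45pm end OP3 → 2
5:45pm start OP6 → 3
6:00pm end OP7 → 2
6:30pm end OP6 → 1
7:30pm end OP8 → 0
Peak is 3, at 5:15pm (OP3, OP7, OP8).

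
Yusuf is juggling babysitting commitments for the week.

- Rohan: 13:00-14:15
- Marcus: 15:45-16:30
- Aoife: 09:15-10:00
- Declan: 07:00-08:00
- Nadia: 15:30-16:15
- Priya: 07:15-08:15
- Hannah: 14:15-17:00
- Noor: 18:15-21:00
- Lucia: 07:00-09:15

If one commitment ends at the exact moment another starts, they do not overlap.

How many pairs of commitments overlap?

Sorted by start: Declan, Lucia, Priya, Aoife, Rohan, Hannah, Nadia, Marcus, Noor.
Lucia starts before Declan ends → Declan and Lucia overlap.
Priya starts before Declan ends → Declan and Priya overlap.
Aoife starts after Declan ends, so Declan has no further overlaps.
Priya starts before Lucia ends → Lucia and Priya overlap.
Aoife starts exactly when Lucia ends (back-to-back, no overlap), so Lucia has no further overlaps.
Aoife starts after Priya ends, so Priya has no further overlaps.
Rohan starts after Aoife ends, so Aoife has no further overlaps.
Hannah starts exactly when Rohan ends (back-to-back, no overlap), so Rohan has no further overlaps.
Nadia starts before Hannah ends → Hannah and Nadia overlap.
Marcus starts before Hannah ends → Hannah and Marcus overlap.
Noor starts after Hannah ends.
Marcus starts before Nadia ends → Nadia and Marcus overlap.
Noor starts after Nadia ends.
Noor starts after Marcus ends.
Overlapping pairs: Declan & Lucia, Declan & Priya, Hannah & Marcus, Hannah & Nadia, Lucia & Priya, Marcus & Nadia — 6 in total.

6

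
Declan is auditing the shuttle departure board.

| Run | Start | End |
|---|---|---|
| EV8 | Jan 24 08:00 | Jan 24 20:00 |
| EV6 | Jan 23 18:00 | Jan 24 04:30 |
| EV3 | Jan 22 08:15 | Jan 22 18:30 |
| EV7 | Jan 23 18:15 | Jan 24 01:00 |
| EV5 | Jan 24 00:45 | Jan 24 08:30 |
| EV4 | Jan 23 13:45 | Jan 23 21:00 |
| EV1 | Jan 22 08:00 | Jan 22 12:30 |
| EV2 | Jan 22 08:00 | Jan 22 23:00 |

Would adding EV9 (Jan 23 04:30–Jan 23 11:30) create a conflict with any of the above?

EV1: ends Jan 22 12:30 at or before EV9 starts Jan 23 04:30 → clear.
EV2: ends Jan 22 23:00 at or before EV9 starts Jan 23 04:30 → clear.
EV3: ends Jan 22 18:30 at or before EV9 starts Jan 23 04:30 → clear.
EV4: starts Jan 23 13:45 at or after EV9 ends Jan 23 11:30 → clear.
EV6: starts Jan 23 18:00 at or after EV9 ends Jan 23 11:30 → clear.
EV7: starts Jan 23 18:15 at or after EV9 ends Jan 23 11:30 → clear.
EV5: starts Jan 24 00:45 at or after EV9 ends Jan 23 11:30 → clear.
EV8: starts Jan 24 08:00 at or after EV9 ends Jan 23 11:30 → clear.

No — it doesn't clash with anything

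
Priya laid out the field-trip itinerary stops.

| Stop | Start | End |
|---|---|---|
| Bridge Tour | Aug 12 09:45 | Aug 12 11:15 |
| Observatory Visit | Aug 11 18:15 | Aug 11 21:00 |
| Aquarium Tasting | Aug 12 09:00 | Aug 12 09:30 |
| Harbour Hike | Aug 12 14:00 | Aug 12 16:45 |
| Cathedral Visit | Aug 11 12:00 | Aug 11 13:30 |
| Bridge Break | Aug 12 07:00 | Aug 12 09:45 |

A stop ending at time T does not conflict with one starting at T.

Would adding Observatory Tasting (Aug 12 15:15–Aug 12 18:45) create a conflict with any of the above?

Yes — it overlaps Harbour Hike

Cathedral Visit: ends Aug 11 13:30 at or before Observatory Tasting starts Aug 12 15:15 → clear.
Observatory Visit: ends Aug 11 21:00 at or before Observatory Tasting starts Aug 12 15:15 → clear.
Bridge Break: ends Aug 12 09:45 at or before Observatory Tasting starts Aug 12 15:15 → clear.
Aquarium Tasting: ends Aug 12 09:30 at or before Observatory Tasting starts Aug 12 15:15 → clear.
Bridge Tour: ends Aug 12 11:15 at or before Observatory Tasting starts Aug 12 15:15 → clear.
Harbour Hike: starts Aug 12 14:00 before Observatory Tasting ends Aug 12 18:45, and ends Aug 12 16:45 after Observatory Tasting starts Aug 12 15:15 → overlap.
Observatory Tasting overlaps Harbour Hike.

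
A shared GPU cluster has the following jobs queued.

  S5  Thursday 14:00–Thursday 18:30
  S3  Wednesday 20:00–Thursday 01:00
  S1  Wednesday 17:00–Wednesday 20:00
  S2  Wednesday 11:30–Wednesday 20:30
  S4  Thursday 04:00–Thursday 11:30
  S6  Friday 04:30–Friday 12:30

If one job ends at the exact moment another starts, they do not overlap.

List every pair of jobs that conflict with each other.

S1 & S2, S2 & S3

Sorted by start: S2, S1, S3, S4, S5, S6.
S1 starts before S2 ends → S2 and S1 overlap.
S3 starts before S2 ends → S2 and S3 overlap.
S4 starts after S2 ends; S2 is clear from here.
S3 starts exactly when S1 ends (back-to-back, no overlap); S1 is clear from here.
S4 starts after S3 ends; S3 is clear from here.
S5 starts after S4 ends; S4 is clear from here.
S6 starts after S5 ends.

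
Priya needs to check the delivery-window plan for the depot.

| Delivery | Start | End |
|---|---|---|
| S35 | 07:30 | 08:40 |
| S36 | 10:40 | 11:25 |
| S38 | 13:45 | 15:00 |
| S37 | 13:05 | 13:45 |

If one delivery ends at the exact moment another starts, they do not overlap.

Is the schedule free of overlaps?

Sorted by start: S35, S36, S37, S38.
S36 starts after S35 ends — done with S35.
S37 starts after S36 ends — done with S36.
S38 starts exactly when S37 ends (back-to-back, no overlap).
Every pair is clear; the schedule has no overlaps.

Yes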